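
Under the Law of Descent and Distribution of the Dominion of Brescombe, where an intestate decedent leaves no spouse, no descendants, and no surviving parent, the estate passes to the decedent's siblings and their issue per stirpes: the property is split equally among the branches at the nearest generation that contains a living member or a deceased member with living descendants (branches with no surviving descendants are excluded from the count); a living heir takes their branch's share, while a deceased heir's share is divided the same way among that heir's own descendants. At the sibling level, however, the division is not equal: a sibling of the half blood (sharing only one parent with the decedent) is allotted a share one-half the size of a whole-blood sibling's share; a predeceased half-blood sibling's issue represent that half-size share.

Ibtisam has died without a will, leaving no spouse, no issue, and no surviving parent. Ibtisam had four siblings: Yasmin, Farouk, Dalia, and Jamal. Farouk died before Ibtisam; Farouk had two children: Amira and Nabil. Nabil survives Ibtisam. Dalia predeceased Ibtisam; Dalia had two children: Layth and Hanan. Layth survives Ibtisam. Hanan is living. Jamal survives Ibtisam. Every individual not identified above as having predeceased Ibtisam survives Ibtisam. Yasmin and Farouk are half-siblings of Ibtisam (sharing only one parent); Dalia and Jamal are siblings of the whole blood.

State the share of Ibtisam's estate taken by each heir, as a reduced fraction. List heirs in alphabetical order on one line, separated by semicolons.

Amira 1/12; Hanan 1/6; Jamal 1/3; Layth 1/6; Nabil 1/12; Yasmin 1/6

No spouse, descendants, or parent survives, so the estate passes to Ibtisam's siblings per stirpes.
Half-blood siblings count for one-half the weight of whole-blood siblings at the initial division.
Dividing 1 in proportion to weights (total weight 3): Yasmin (weight 1/2) → 1/6; Farouk (weight 1/2) → 1/6; Dalia (weight 1) → 1/3; Jamal (weight 1) → 1/3.
Yasmin is living and takes 1/6.
Farouk predeceased; the 1/6 allotted to Farouk's branch passes to Farouk's issue by representation.
The 1/6 is divided into 2 equal shares of 1/12 among Amira, Nabil.
Amira is living and takes 1/12.
Nabil is living and takes 1/12.
Dalia predeceased; the 1/3 allotted to Dalia's branch passes to Dalia's issue by representation.
The 1/3 is divided into 2 equal shares of 1/6 among Layth, Hanan.
Layth is living and takes 1/6.
Hanan is living and takes 1/6.
Jamal is living and takes 1/3.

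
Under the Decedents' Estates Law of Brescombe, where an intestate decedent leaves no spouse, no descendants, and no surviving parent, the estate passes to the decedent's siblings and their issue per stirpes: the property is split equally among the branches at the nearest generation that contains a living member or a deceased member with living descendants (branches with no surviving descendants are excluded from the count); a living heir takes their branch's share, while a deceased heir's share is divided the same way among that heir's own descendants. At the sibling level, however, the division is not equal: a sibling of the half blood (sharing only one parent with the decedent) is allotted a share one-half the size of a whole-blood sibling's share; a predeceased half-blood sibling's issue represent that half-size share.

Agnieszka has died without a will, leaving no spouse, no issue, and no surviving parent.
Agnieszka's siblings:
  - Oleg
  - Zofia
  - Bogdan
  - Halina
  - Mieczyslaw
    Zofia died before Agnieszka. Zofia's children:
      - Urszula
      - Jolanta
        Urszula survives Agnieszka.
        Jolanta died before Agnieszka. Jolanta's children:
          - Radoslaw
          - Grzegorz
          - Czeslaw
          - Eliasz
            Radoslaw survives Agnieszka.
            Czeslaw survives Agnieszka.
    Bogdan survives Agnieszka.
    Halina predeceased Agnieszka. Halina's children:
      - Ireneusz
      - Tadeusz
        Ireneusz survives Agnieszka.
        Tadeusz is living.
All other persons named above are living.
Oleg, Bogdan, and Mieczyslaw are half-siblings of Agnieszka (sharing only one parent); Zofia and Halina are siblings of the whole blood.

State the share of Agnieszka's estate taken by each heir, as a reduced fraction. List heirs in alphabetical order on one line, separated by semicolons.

No spouse, descendants, or parent survives, so the estate passes to Agnieszka's siblings per stirpes.
Half-blood siblings count for one-half the weight of whole-blood siblings at the initial division.
Dividing 1 in proportion to weights (total weight 7/2): Oleg (weight 1/2) → 1/7; Zofia (weight 1) → 2/7; Bogdan (weight 1/2) → 1/7; Halina (weight 1) → 2/7; Mieczyslaw (weight 1/2) → 1/7.
Oleg is living and takes 1/7.
Zofia predeceased; the 2/7 allotted to Zofia's branch passes to Zofia's issue by representation.
The 2/7 is divided into 2 equal shares of 1/7 among Urszula, Jolanta.
Urszula is living and takes 1/7.
Jolanta predeceased; the 1/7 allotted to Jolanta's branch passes to Jolanta's issue by representation.
The 1/7 is divided into 4 equal shares of 1/28 among Radoslaw, Grzegorz, Czeslaw, Eliasz.
Radoslaw is living and takes 1/28.
Grzegorz is living and takes 1/28.
Czeslaw is living and takes 1/28.
Eliasz is living and takes 1/28.
Bogdan is living and takes 1/7.
Halina predeceased; the 2/7 allotted to Halina's branch passes to Halina's issue by representation.
The 2/7 is divided into 2 equal shares of 1/7 among Ireneusz, Tadeusz.
Ireneusz is living and takes 1/7.
Tadeusz is living and takes 1/7.
Mieczyslaw is living and takes 1/7.

Bogdan 1/7; Czeslaw 1/28; Eliasz 1/28; Grzegorz 1/28; Ireneusz 1/7; Mieczyslaw 1/7; Oleg 1/7; Radoslaw 1/28; Tadeusz 1/7; Urszula 1/7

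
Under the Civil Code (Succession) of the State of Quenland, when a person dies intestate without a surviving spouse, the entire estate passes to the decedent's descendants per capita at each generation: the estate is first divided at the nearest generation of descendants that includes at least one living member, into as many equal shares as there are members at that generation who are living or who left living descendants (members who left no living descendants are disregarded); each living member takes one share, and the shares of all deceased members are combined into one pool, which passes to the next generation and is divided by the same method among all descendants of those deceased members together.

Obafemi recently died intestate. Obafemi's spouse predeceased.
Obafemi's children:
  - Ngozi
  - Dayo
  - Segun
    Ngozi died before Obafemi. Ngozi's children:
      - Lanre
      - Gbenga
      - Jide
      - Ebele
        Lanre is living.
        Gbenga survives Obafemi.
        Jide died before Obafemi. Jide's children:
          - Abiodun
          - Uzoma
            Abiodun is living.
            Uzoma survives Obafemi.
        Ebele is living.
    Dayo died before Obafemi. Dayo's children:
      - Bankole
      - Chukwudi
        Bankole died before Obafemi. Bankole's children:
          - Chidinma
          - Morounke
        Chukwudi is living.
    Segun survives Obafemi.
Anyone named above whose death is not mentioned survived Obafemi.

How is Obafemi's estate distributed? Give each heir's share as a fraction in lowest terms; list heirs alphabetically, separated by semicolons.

Abiodun 1/18; Chidinma 1/18; Chukwudi 1/9; Ebele 1/9; Gbenga 1/9; Lanre 1/9; Morounke 1/18; Segun 1/3; Uzoma 1/18

There is no surviving spouse, so the entire estate passes to Obafemi's descendants per capita at each generation.
At generation 1 (Ngozi, Dayo, Segun) there are 3 shares of (1)/3 = 1/3 each.
Living: Segun — each takes 1/3.
Deceased: Ngozi and Dayo. Their combined 2/3 is pooled and carried to generation 2.
At generation 2 (Lanre, Gbenga, Jide, Ebele, Bankole, Chukwudi) there are 6 shares of (2/3)/6 = 1/9 each.
Living: Lanre, Gbenga, Ebele, and Chukwudi — each takes 1/9.
Deceased: Jide and Bankole. Their combined 2/9 is pooled and carried to generation 3.
At generation 3 (Abiodun, Uzoma, Chidinma, Morounke) there are 4 shares of (2/9)/4 = 1/18 each.
Living: Abiodun, Uzoma, Chidinma, and Morounke — each takes 1/18.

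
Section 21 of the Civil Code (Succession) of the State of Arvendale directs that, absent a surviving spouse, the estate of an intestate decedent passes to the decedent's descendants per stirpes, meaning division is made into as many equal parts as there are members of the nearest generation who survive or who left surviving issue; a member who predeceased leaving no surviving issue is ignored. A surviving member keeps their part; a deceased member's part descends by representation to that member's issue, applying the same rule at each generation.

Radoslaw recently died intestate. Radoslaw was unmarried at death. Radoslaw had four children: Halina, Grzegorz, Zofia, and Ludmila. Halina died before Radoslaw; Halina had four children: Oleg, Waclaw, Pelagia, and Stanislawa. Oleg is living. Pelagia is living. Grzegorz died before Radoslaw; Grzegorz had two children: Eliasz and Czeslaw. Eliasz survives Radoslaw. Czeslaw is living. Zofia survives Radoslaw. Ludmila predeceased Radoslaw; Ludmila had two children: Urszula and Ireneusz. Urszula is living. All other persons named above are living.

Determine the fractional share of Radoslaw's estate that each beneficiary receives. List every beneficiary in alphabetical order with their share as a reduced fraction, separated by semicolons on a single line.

Czeslaw 1/8; Eliasz 1/8; Ireneusz 1/8; Oleg 1/16; Pelagia 1/16; Stanislawa 1/16; Urszula 1/8; Waclaw 1/16; Zofia 1/4

There is no surviving spouse, so the entire estate passes to Radoslaw's descendants per stirpes.
The estate is divided into 4 equal shares of 1/4 among Halina, Grzegorz, Zofia, Ludmila.
Halina predeceased; the 1/4 allotted to Halina's branch passes to Halina's issue by representation.
The 1/4 is divided into 4 equal shares of 1/16 among Oleg, Waclaw, Pelagia, Stanislawa.
Oleg is living and takes 1/16.
Waclaw is living and takes 1/16.
Pelagia is living and takes 1/16.
Stanislawa is living and takes 1/16.
Grzegorz predeceased; the 1/4 allotted to Grzegorz's branch passes to Grzegorz's issue by representation.
The 1/4 is divided into 2 equal shares of 1/8 among Eliasz, Czeslaw.
Eliasz is living and takes 1/8.
Czeslaw is living and takes 1/8.
Zofia is living and takes 1/4.
Ludmila predeceased; the 1/4 allotted to Ludmila's branch passes to Ludmila's issue by representation.
The 1/4 is divided into 2 equal shares of 1/8 among Urszula, Ireneusz.
Urszula is living and takes 1/8.
Ireneusz is living and takes 1/8.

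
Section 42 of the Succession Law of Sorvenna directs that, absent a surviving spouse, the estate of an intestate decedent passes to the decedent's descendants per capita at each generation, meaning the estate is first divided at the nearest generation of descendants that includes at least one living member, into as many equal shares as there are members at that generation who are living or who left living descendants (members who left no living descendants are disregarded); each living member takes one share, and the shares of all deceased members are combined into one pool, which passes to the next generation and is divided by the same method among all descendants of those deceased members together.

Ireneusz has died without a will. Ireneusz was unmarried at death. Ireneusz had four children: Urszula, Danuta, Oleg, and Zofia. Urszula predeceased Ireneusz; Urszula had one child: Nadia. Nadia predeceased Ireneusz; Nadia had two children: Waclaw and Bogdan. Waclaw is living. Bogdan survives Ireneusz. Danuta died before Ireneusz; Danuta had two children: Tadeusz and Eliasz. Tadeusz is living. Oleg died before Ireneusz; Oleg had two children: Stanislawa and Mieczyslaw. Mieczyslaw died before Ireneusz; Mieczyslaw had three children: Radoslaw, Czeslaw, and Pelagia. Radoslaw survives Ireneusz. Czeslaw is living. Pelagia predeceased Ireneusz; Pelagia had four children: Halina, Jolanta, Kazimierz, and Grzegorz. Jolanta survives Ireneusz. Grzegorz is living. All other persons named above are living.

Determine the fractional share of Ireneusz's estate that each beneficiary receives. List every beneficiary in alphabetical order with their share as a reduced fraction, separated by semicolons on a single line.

There is no surviving spouse, so the entire estate passes to Ireneusz's descendants per capita at each generation.
At generation 1 (Urszula, Danuta, Oleg, Zofia) there are 4 shares of (1)/4 = 1/4 each.
Living: Zofia — each takes 1/4.
Deceased: Urszula, Danuta, and Oleg. Their combined 3/4 is pooled and carried to generation 2.
At generation 2 (Nadia, Tadeusz, Eliasz, Stanislawa, Mieczyslaw) there are 5 shares of (3/4)/5 = 3/20 each.
Living: Tadeusz, Eliasz, and Stanislawa — each takes 3/20.
Deceased: Nadia and Mieczyslaw. Their combined 3/10 is pooled and carried to generation 3.
At generation 3 (Waclaw, Bogdan, Radoslaw, Czeslaw, Pelagia) there are 5 shares of (3/10)/5 = 3/50 each.
Living: Waclaw, Bogdan, Radoslaw, and Czeslaw — each takes 3/50.
Deceased: Pelagia. That 3/50 share is carried to generation 4.
At generation 4 (Halina, Jolanta, Kazimierz, Grzegorz) there are 4 shares of (3/50)/4 = 3/200 each.
Living: Halina, Jolanta, Kazimierz, and Grzegorz — each takes 3/200.

Bogdan 3/50; Czeslaw 3/50; Eliasz 3/20; Grzegorz 3/200; Halina 3/200; Jolanta 3/200; Kazimierz 3/200; Radoslaw 3/50; Stanislawa 3/20; Tadeusz 3/20; Waclaw 3/50; Zofia 1/4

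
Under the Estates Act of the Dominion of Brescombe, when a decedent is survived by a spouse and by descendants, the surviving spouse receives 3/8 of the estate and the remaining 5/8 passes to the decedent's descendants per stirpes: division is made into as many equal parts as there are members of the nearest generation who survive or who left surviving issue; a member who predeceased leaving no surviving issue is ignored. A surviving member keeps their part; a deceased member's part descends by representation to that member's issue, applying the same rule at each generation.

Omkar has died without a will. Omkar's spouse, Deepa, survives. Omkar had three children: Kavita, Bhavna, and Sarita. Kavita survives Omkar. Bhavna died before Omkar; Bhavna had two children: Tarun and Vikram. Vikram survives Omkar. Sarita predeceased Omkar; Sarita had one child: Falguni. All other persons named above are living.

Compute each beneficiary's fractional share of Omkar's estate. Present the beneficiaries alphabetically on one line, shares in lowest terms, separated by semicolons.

Deepa, as surviving spouse, takes 3/8.
The remaining 5/8 passes to Omkar's descendants per stirpes.
The 5/8 is divided into 3 equal shares of 5/24 among Kavita, Bhavna, Sarita.
Kavita is living and takes 5/24.
Bhavna predeceased; the 5/24 allotted to Bhavna's branch passes to Bhavna's issue by representation.
The 5/24 is divided into 2 equal shares of 5/48 among Tarun, Vikram.
Tarun is living and takes 5/48.
Vikram is living and takes 5/48.
Sarita predeceased; the 5/24 allotted to Sarita's branch passes to Sarita's issue by representation.
Falguni is the sole taker at this level and receives the full 5/24.

Deepa 3/8; Falguni 5/24; Kavita 5/24; Tarun 5/48; Vikram 5/48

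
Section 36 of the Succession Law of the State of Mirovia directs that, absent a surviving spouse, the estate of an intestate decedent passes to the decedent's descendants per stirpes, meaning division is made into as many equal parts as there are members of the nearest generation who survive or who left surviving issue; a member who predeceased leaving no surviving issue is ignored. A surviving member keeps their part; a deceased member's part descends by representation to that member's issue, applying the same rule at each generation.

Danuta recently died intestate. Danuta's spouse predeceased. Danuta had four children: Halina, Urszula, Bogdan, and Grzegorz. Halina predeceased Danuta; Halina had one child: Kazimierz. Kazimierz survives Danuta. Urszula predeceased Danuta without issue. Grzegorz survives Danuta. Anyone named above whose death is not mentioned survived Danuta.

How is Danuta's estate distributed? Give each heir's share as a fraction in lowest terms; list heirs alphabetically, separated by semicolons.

Bogdan 1/3; Grzegorz 1/3; Kazimierz 1/3

There is no surviving spouse, so the entire estate passes to Danuta's descendants per stirpes.
Urszula left no surviving issue, so that branch lapses and is disregarded.
The estate is divided into 3 equal shares of 1/3 among Halina, Bogdan, Grzegorz.
Halina predeceased; the 1/3 allotted to Halina's branch passes to Halina's issue by representation.
Kazimierz is the sole taker at this level and receives the full 1/3.
Bogdan is living and takes 1/3.
Grzegorz is living and takes 1/3.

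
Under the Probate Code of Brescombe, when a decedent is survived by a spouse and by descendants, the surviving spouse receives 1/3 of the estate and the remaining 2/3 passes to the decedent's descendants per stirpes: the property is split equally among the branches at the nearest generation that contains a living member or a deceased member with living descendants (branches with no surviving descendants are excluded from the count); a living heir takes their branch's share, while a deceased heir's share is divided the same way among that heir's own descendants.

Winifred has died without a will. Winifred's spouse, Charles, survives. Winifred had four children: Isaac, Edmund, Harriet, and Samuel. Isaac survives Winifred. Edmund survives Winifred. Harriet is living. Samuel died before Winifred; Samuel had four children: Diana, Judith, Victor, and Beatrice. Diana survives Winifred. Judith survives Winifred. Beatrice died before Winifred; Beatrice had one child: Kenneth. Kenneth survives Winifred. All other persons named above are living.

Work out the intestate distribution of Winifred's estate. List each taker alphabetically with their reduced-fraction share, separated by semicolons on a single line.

Charles, as surviving spouse, takes 1/3.
The remaining 2/3 passes to Winifred's descendants per stirpes.
The 2/3 is divided into 4 equal shares of 1/6 among Isaac, Edmund, Harriet, Samuel.
Isaac is living and takes 1/6.
Edmund is living and takes 1/6.
Harriet is living and takes 1/6.
Samuel predeceased; the 1/6 allotted to Samuel's branch passes to Samuel's issue by representation.
The 1/6 is divided into 4 equal shares of 1/24 among Diana, Judith, Victor, Beatrice.
Diana is living and takes 1/24.
Judith is living and takes 1/24.
Victor is living and takes 1/24.
Beatrice predeceased; the 1/24 allotted to Beatrice's branch passes to Beatrice's issue by representation.
Kenneth is the sole taker at this level and receives the full 1/24.

Charles 1/3; Diana 1/24; Edmund 1/6; Harriet 1/6; Isaac 1/6; Judith 1/24; Kenneth 1/24; Victor 1/24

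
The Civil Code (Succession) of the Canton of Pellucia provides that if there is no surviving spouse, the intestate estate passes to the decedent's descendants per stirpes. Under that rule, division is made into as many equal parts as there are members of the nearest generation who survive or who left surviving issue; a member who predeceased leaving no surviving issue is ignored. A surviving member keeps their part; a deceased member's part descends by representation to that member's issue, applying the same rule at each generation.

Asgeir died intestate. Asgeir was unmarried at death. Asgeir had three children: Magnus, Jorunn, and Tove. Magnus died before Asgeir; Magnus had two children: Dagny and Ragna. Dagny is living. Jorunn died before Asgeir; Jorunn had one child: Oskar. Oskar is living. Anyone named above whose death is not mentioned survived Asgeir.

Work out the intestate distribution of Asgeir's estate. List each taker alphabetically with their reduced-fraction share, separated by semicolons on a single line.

There is no surviving spouse, so the entire estate passes to Asgeir's descendants per stirpes.
The estate is divided into 3 equal shares of 1/3 among Magnus, Jorunn, Tove.
Magnus predeceased; the 1/3 allotted to Magnus's branch passes to Magnus's issue by representation.
The 1/3 is divided into 2 equal shares of 1/6 among Dagny, Ragna.
Dagny is living and takes 1/6.
Ragna is living and takes 1/6.
Jorunn predeceased; the 1/3 allotted to Jorunn's branch passes to Jorunn's issue by representation.
Oskar is the sole taker at this level and receives the full 1/3.
Tove is living and takes 1/3.

Dagny 1/6; Oskar 1/3; Ragna 1/6; Tove 1/3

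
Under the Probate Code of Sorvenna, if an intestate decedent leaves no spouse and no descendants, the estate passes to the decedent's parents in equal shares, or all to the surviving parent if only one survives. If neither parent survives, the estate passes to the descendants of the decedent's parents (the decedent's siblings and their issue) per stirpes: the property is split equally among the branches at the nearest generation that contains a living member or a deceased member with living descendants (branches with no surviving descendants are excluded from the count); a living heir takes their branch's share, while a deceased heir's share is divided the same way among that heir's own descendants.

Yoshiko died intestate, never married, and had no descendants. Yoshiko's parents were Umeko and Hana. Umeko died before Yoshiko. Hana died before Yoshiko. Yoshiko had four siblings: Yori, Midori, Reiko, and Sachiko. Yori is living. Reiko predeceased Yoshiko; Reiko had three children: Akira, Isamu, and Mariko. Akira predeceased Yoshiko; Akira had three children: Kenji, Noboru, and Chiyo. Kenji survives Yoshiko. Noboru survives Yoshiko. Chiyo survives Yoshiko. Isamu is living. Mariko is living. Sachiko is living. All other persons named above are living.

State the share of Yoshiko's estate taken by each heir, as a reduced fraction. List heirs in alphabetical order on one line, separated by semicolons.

Chiyo 1/36; Isamu 1/12; Kenji 1/36; Mariko 1/12; Midori 1/4; Noboru 1/36; Sachiko 1/4; Yori 1/4

Neither parent survives and there are no descendants, so the estate passes to Yoshiko's siblings and their issue per stirpes.
The estate is divided into 4 equal shares of 1/4 among Yori, Midori, Reiko, Sachiko.
Yori is living and takes 1/4.
Midori is living and takes 1/4.
Reiko predeceased; the 1/4 allotted to Reiko's branch passes to Reiko's issue by representation.
The 1/4 is divided into 3 equal shares of 1/12 among Akira, Isamu, Mariko.
Akira predeceased; the 1/12 allotted to Akira's branch passes to Akira's issue by representation.
The 1/12 is divided into 3 equal shares of 1/36 among Kenji, Noboru, Chiyo.
Kenji is living and takes 1/36.
Noboru is living and takes 1/36.
Chiyo is living and takes 1/36.
Isamu is living and takes 1/12.
Mariko is living and takes 1/12.
Sachiko is living and takes 1/4.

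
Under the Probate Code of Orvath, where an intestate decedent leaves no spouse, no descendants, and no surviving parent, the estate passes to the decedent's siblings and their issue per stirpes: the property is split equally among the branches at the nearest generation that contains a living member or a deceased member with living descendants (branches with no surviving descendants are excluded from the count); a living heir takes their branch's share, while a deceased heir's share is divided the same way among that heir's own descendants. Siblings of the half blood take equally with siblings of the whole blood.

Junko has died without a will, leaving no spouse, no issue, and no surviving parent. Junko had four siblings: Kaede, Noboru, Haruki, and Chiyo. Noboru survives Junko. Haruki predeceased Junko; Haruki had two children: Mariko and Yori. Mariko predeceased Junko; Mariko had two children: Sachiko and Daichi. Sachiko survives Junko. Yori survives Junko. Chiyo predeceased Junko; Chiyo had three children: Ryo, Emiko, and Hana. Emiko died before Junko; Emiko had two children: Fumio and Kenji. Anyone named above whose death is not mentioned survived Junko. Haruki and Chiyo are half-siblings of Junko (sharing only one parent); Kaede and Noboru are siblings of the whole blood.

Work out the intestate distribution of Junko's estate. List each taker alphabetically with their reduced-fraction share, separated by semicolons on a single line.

Daichi 1/16; Fumio 1/24; Hana 1/12; Kaede 1/4; Kenji 1/24; Noboru 1/4; Ryo 1/12; Sachiko 1/16; Yori 1/8

No spouse, descendants, or parent survives, so the estate passes to Junko's siblings per stirpes.
Half-blood and whole-blood siblings take equally under the stated rule.
The estate is divided into 4 equal shares of 1/4 among Kaede, Noboru, Haruki, Chiyo.
Kaede is living and takes 1/4.
Noboru is living and takes 1/4.
Haruki predeceased; the 1/4 allotted to Haruki's branch passes to Haruki's issue by representation.
The 1/4 is divided into 2 equal shares of 1/8 among Mariko, Yori.
Mariko predeceased; the 1/8 allotted to Mariko's branch passes to Mariko's issue by representation.
The 1/8 is divided into 2 equal shares of 1/16 among Sachiko, Daichi.
Sachiko is living and takes 1/16.
Daichi is living and takes 1/16.
Yori is living and takes 1/8.
Chiyo predeceased; the 1/4 allotted to Chiyo's branch passes to Chiyo's issue by representation.
The 1/4 is divided into 3 equal shares of 1/12 among Ryo, Emiko, Hana.
Ryo is living and takes 1/12.
Emiko predeceased; the 1/12 allotted to Emiko's branch passes to Emiko's issue by representation.
The 1/12 is divided into 2 equal shares of 1/24 among Fumio, Kenji.
Fumio is living and takes 1/24.
Kenji is living and takes 1/24.
Hana is living and takes 1/12.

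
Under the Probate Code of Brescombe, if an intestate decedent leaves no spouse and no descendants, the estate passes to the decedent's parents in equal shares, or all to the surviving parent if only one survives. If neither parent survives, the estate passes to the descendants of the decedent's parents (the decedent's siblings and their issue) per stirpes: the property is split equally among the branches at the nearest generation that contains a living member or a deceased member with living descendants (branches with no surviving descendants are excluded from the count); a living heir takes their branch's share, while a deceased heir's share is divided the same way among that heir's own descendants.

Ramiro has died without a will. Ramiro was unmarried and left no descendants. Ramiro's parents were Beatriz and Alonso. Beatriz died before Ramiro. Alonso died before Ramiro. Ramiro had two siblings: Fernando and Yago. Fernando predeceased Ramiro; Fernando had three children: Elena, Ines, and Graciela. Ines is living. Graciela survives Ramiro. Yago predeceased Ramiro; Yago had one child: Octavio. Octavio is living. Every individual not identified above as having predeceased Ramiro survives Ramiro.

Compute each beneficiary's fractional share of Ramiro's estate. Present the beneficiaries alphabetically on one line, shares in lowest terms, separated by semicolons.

Elena 1/6; Graciela 1/6; Ines 1/6; Octavio 1/2

Neither parent survives and there are no descendants, so the estate passes to Ramiro's siblings and their issue per stirpes.
The estate is divided into 2 equal shares of 1/2 among Fernando, Yago.
Fernando predeceased; the 1/2 allotted to Fernando's branch passes to Fernando's issue by representation.
The 1/2 is divided into 3 equal shares of 1/6 among Elena, Ines, Graciela.
Elena is living and takes 1/6.
Ines is living and takes 1/6.
Graciela is living and takes 1/6.
Yago predeceased; the 1/2 allotted to Yago's branch passes to Yago's issue by representation.
Octavio is the sole taker at this level and receives the full 1/2.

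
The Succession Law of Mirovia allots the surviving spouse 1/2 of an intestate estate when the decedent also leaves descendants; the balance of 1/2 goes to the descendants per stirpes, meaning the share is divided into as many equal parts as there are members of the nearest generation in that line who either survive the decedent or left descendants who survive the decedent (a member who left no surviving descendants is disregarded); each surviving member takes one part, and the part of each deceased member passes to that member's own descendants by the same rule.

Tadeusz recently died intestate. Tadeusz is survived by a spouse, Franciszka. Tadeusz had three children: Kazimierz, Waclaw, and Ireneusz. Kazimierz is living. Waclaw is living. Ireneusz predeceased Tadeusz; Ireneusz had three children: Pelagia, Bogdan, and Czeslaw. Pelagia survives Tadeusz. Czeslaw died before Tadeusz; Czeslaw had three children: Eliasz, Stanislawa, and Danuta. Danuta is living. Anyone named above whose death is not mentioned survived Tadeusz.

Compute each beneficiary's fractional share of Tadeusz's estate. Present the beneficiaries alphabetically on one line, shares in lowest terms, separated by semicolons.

Franciszka, as surviving spouse, takes 1/2.
The remaining 1/2 passes to Tadeusz's descendants per stirpes.
The 1/2 is divided into 3 equal shares of 1/6 among Kazimierz, Waclaw, Ireneusz.
Kazimierz is living and takes 1/6.
Waclaw is living and takes 1/6.
Ireneusz predeceased; the 1/6 allotted to Ireneusz's branch passes to Ireneusz's issue by representation.
The 1/6 is divided into 3 equal shares of 1/18 among Pelagia, Bogdan, Czeslaw.
Pelagia is living and takes 1/18.
Bogdan is living and takes 1/18.
Czeslaw predeceased; the 1/18 allotted to Czeslaw's branch passes to Czeslaw's issue by representation.
The 1/18 is divided into 3 equal shares of 1/54 among Eliasz, Stanislawa, Danuta.
Eliasz is living and takes 1/54.
Stanislawa is living and takes 1/54.
Danuta is living and takes 1/54.

Bogdan 1/18; Danuta 1/54; Eliasz 1/54; Franciszka 1/2; Kazimierz 1/6; Pelagia 1/18; Stanislawa 1/54; Waclaw 1/6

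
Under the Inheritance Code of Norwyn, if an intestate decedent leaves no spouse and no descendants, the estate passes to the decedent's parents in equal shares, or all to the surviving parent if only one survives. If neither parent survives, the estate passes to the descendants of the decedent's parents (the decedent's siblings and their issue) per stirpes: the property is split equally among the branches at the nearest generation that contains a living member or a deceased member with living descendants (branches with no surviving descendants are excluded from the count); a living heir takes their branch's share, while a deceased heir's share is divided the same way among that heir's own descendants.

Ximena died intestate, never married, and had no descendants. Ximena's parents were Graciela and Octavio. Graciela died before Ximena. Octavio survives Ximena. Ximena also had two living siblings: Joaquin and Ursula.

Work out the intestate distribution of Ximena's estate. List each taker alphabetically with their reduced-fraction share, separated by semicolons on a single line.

Octavio 1

Only one parent, Octavio, survives, so Octavio takes the entire estate. The siblings take nothing because a surviving parent has priority.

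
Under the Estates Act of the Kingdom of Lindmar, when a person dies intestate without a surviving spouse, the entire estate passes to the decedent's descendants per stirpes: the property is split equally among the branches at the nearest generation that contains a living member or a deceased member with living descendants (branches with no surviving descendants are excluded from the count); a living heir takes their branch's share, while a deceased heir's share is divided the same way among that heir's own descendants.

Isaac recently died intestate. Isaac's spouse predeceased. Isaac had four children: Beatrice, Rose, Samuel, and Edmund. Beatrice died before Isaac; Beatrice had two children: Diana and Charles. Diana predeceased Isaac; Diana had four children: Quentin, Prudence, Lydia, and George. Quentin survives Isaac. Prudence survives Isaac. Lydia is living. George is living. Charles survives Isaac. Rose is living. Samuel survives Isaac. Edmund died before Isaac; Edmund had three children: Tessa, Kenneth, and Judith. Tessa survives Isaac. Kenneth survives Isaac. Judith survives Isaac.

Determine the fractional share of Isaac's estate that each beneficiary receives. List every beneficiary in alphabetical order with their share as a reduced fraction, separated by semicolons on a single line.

There is no surviving spouse, so the entire estate passes to Isaac's descendants per stirpes.
The estate is divided into 4 equal shares of 1/4 among Beatrice, Rose, Samuel, Edmund.
Beatrice predeceased; the 1/4 allotted to Beatrice's branch passes to Beatrice's issue by representation.
The 1/4 is divided into 2 equal shares of 1/8 among Diana, Charles.
Diana predeceased; the 1/8 allotted to Diana's branch passes to Diana's issue by representation.
The 1/8 is divided into 4 equal shares of 1/32 among Quentin, Prudence, Lydia, George.
Quentin is living and takes 1/32.
Prudence is living and takes 1/32.
Lydia is living and takes 1/32.
George is living and takes 1/32.
Charles is living and takes 1/8.
Rose is living and takes 1/4.
Samuel is living and takes 1/4.
Edmund predeceased; the 1/4 allotted to Edmund's branch passes to Edmund's issue by representation.
The 1/4 is divided into 3 equal shares of 1/12 among Tessa, Kenneth, Judith.
Tessa is living and takes 1/12.
Kenneth is living and takes 1/12.
Judith is living and takes 1/12.

Charles 1/8; George 1/32; Judith 1/12; Kenneth 1/12; Lydia 1/32; Prudence 1/32; Quentin 1/32; Rose 1/4; Samuel 1/4; Tessa 1/12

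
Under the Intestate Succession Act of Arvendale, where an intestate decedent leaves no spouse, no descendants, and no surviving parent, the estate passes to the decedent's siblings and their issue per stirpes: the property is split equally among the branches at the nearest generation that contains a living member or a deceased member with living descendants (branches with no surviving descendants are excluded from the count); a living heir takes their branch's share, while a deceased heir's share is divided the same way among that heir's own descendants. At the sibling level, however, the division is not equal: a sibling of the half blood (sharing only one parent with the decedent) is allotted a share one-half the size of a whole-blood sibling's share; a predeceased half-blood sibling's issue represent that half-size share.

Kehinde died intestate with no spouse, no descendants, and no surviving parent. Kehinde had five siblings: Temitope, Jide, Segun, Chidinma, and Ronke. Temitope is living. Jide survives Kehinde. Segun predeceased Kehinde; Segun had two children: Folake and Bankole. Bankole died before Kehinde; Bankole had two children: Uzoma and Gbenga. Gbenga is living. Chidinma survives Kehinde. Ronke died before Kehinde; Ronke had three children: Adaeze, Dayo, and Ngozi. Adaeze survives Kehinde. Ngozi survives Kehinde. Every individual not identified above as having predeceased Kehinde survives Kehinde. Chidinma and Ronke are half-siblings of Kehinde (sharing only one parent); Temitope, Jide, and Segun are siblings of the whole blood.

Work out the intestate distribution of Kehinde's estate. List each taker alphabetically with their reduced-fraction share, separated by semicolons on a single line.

No spouse, descendants, or parent survives, so the estate passes to Kehinde's siblings per stirpes.
Half-blood siblings count for one-half the weight of whole-blood siblings at the initial division.
Dividing 1 in proportion to weights (total weight 4): Temitope (weight 1) → 1/4; Jide (weight 1) → 1/4; Segun (weight 1) → 1/4; Chidinma (weight 1/2) → 1/8; Ronke (weight 1/2) → 1/8.
Temitope is living and takes 1/4.
Jide is living and takes 1/4.
Segun predeceased; the 1/4 allotted to Segun's branch passes to Segun's issue by representation.
The 1/4 is divided into 2 equal shares of 1/8 among Folake, Bankole.
Folake is living and takes 1/8.
Bankole predeceased; the 1/8 allotted to Bankole's branch passes to Bankole's issue by representation.
The 1/8 is divided into 2 equal shares of 1/16 among Uzoma, Gbenga.
Uzoma is living and takes 1/16.
Gbenga is living and takes 1/16.
Chidinma is living and takes 1/8.
Ronke predeceased; the 1/8 allotted to Ronke's branch passes to Ronke's issue by representation.
The 1/8 is divided into 3 equal shares of 1/24 among Adaeze, Dayo, Ngozi.
Adaeze is living and takes 1/24.
Dayo is living and takes 1/24.
Ngozi is living and takes 1/24.

Adaeze 1/24; Chidinma 1/8; Dayo 1/24; Folake 1/8; Gbenga 1/16; Jide 1/4; Ngozi 1/24; Temitope 1/4; Uzoma 1/16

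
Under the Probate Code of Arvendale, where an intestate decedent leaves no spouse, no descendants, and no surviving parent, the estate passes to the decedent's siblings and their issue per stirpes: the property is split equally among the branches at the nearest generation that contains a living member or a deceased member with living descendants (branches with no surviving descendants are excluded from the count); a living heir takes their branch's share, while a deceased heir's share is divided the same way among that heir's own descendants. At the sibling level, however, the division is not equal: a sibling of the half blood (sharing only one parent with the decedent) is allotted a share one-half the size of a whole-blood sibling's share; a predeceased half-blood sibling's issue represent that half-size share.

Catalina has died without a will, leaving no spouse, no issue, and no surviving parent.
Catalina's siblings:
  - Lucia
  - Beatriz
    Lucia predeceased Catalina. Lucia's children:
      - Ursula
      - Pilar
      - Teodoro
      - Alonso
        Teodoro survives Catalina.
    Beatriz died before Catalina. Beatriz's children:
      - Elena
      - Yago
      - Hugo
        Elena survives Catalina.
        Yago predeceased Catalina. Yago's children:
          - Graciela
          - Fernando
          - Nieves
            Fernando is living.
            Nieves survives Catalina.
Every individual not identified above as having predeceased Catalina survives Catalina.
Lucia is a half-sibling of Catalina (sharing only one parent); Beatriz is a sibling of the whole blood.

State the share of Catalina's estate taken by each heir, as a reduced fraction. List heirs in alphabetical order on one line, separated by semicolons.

Alonso 1/12; Elena 2/9; Fernando 2/27; Graciela 2/27; Hugo 2/9; Nieves 2/27; Pilar 1/12; Teodoro 1/12; Ursula 1/12

No spouse, descendants, or parent survives, so the estate passes to Catalina's siblings per stirpes.
Half-blood siblings count for one-half the weight of whole-blood siblings at the initial division.
Dividing 1 in proportion to weights (total weight 3/2): Lucia (weight 1/2) → 1/3; Beatriz (weight 1) → 2/3.
Lucia predeceased; the 1/3 allotted to Lucia's branch passes to Lucia's issue by representation.
The 1/3 is divided into 4 equal shares of 1/12 among Ursula, Pilar, Teodoro, Alonso.
Ursula is living and takes 1/12.
Pilar is living and takes 1/12.
Teodoro is living and takes 1/12.
Alonso is living and takes 1/12.
Beatriz predeceased; the 2/3 allotted to Beatriz's branch passes to Beatriz's issue by representation.
The 2/3 is divided into 3 equal shares of 2/9 among Elena, Yago, Hugo.
Elena is living and takes 2/9.
Yago predeceased; the 2/9 allotted to Yago's branch passes to Yago's issue by representation.
The 2/9 is divided into 3 equal shares of 2/27 among Graciela, Fernando, Nieves.
Graciela is living and takes 2/27.
Fernando is living and takes 2/27.
Nieves is living and takes 2/27.
Hugo is living and takes 2/9.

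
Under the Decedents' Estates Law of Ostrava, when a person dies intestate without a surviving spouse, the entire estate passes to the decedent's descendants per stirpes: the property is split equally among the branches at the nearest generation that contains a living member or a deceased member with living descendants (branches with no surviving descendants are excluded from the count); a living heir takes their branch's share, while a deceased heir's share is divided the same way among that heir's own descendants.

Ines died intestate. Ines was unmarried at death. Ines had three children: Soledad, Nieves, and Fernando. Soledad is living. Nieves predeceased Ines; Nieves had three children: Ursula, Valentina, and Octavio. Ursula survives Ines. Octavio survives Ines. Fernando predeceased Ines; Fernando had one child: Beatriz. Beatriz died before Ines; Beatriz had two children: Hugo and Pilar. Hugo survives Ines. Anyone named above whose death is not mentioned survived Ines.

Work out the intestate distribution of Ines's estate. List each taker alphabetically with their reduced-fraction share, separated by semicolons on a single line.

There is no surviving spouse, so the entire estate passes to Ines's descendants per stirpes.
The estate is divided into 3 equal shares of 1/3 among Soledad, Nieves, Fernando.
Soledad is living and takes 1/3.
Nieves predeceased; the 1/3 allotted to Nieves's branch passes to Nieves's issue by representation.
The 1/3 is divided into 3 equal shares of 1/9 among Ursula, Valentina, Octavio.
Ursula is living and takes 1/9.
Valentina is living and takes 1/9.
Octavio is living and takes 1/9.
Fernando predeceased; the 1/3 allotted to Fernando's branch passes to Fernando's issue by representation.
Beatriz's line is the sole branch at this level, so the full 1/3 passes to Beatriz's issue by representation.
The 1/3 is divided into 2 equal shares of 1/6 among Hugo, Pilar.
Hugo is living and takes 1/6.
Pilar is living and takes 1/6.

Hugo 1/6; Octavio 1/9; Pilar 1/6; Soledad 1/3; Ursula 1/9; Valentina 1/9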